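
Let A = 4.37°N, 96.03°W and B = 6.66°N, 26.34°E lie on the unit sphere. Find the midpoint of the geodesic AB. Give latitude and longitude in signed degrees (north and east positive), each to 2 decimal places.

11.33°, -35.05°

The central angle between A and B is δ = 2.1193 rad.
With f = 0.5, the slerp weights are sin((1−f)δ)/sin δ = 1.0221 and sin(fδ)/sin δ = 1.0221.
Weighted sum of the unit vectors: (1.0221)·(-0.1047,-0.9916,0.0762) + (1.0221)·(0.8901,0.4407,0.1160) = (0.8027, -0.5630, 0.1964).
Converting back: φ = atan2(z, √(x²+y²)) = 11.33°, λ = atan2(y, x) = -35.05°.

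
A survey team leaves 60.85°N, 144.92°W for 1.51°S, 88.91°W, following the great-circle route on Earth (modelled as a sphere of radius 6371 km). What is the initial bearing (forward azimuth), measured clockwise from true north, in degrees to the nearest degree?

Δλ = 56.010° = 0.9776 rad.
y = sin Δλ · cos φ₂ = (0.8291)(0.9997) = 0.8288
x = cos φ₁ sin φ₂ − sin φ₁ cos φ₂ cos Δλ = (0.4871)(-0.0264) − (0.8733)(0.9997)(0.5590) = -0.5009
θ = atan2(y, x) = 121.15°, so the bearing is 121°.

121°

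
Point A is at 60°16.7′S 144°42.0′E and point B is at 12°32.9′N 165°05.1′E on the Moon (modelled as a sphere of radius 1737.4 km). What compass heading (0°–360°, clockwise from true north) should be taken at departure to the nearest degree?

With φ₁ = -1.0521, φ₂ = 0.2190, Δλ = 0.3558 rad, the forward-azimuth formula gives
θ = atan2( sin Δλ cos φ₂ , cos φ₁ sin φ₂ − sin φ₁ cos φ₂ cos Δλ ) = atan2(0.3400, 0.9023) = 20.65°.
So the initial bearing is 21°.

21°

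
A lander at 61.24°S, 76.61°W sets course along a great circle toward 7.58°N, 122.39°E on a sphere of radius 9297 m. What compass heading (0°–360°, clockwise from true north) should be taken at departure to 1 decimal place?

With φ₁ = -1.0688, φ₂ = 0.1323, Δλ = -2.8100 rad, the forward-azimuth formula gives
θ = atan2( sin Δλ cos φ₂ , cos φ₁ sin φ₂ − sin φ₁ cos φ₂ cos Δλ ) = atan2(-0.3227, -0.7582) = -156.94°.
Adding 360° brings this into [0°, 360°): 203.1°.

203.1°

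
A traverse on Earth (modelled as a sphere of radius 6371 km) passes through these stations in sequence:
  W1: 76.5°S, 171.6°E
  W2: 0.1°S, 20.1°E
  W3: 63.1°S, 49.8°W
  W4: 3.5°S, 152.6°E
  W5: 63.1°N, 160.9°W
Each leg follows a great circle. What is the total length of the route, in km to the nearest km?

41046 km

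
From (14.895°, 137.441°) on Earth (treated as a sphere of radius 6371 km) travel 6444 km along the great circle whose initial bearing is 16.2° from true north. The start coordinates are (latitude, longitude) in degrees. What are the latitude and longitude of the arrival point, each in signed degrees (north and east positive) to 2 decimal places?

Angular distance δ = d/R = 6444/6371 = 1.01146 rad; initial bearing θ = 0.2827 rad.
sin φ₂ = sin φ₁ cos δ + cos φ₁ sin δ cos θ = (0.2570)(0.5306) + (0.9664)(0.8476)(0.9603) = 0.9230, so φ₂ = 67.37°.
Δλ = atan2(sin θ sin δ cos φ₁, cos δ − sin φ₁ sin φ₂) = atan2(0.2285, 0.2934) = 37.918°.
λ₂ = 137.441° + 37.918° = 175.36°.

67.37°, 175.36°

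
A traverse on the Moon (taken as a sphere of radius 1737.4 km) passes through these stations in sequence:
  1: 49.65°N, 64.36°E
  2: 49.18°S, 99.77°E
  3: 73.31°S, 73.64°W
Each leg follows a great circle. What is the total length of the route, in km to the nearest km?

Leg 1→2: central angle 1.8047 rad, distance 3135.5 km.
Leg 2→3: central angle 1.0023 rad, distance 1741.3 km.
Total: 3135.5 + 1741.3 ≈ 4877 km.

4877 km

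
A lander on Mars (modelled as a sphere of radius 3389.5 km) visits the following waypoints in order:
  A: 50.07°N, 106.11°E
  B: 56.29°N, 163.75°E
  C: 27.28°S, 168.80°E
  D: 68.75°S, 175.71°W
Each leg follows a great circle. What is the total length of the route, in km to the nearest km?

9477 km

Leg A→B: central angle 0.5943 rad, distance 2014.3 km.
Leg B→C: central angle 1.4605 rad, distance 4950.4 km.
Leg C→D: central angle 0.7413 rad, distance 2512.6 km.
Total: 2014.3 + 4950.4 + 2512.6 ≈ 9477 km.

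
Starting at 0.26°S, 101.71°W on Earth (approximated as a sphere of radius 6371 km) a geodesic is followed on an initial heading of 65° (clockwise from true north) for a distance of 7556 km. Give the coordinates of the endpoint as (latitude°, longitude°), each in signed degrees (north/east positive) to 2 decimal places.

Angular distance δ = d/R = 7556/6371 = 1.18600 rad; initial bearing θ = 1.1345 rad.
sin φ₂ = sin φ₁ cos δ + cos φ₁ sin δ cos θ = (-0.0045)(0.3754) + (1.0000)(0.9269)(0.4226) = 0.3900, so φ₂ = 22.95°.
Δλ = atan2(sin θ sin δ cos φ₁, cos δ − sin φ₁ sin φ₂) = atan2(0.8400, 0.3771) = 65.822°.
λ₂ = -101.710° + 65.822° = -35.89°.

22.95°, -35.89°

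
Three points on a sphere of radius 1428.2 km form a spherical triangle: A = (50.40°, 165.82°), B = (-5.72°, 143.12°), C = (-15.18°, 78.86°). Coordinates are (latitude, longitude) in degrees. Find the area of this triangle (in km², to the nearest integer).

Side lengths (central angles): a = 1.1117, b = 1.7407, c = 1.0376 rad; semiperimeter s = 1.9450.
By l'Huilier's theorem, tan(E/4) = √[tan(s/2) tan((s−a)/2) tan((s−b)/2) tan((s−c)/2)], giving spherical excess E = 0.7129 rad.
Area = E·R² = 0.7129 × (1428.2)² ≈ 1454101 km².

1454101 km²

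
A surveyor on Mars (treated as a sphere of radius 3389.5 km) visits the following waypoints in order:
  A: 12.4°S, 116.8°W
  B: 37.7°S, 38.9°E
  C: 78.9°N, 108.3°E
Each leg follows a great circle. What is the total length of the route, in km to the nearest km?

14676 km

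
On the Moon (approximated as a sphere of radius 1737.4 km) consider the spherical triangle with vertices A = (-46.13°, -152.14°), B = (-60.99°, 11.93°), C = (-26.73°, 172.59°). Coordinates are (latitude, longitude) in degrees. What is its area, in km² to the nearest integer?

1282149 km²

Side lengths (central angles): a = 1.5861, b = 0.5924, c = 1.2585 rad; semiperimeter s = 1.7185.
By l'Huilier's theorem, tan(E/4) = √[tan(s/2) tan((s−a)/2) tan((s−b)/2) tan((s−c)/2)], giving spherical excess E = 0.4248 rad.
Area = E·R² = 0.4248 × (1737.4)² ≈ 1282149 km².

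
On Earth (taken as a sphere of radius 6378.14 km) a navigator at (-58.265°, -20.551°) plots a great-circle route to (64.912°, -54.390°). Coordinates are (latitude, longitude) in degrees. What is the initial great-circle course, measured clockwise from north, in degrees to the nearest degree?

With φ₁ = -1.0169, φ₂ = 1.1329, Δλ = -0.5906 rad, the forward-azimuth formula gives
θ = atan2( sin Δλ cos φ₂ , cos φ₁ sin φ₂ − sin φ₁ cos φ₂ cos Δλ ) = atan2(-0.2361, 0.7759) = -16.93°.
Adding 360° brings this into [0°, 360°): 343°.

343°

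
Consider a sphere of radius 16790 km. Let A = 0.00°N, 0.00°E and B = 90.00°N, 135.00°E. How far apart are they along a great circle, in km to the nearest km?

26374 km

Let φ₁ = 0.0000 rad, φ₂ = 1.5708 rad, and Δλ = 2.3562 rad.
cos c = sin φ₁ sin φ₂ + cos φ₁ cos φ₂ cos Δλ = (0.0000)(1.0000) + (1.0000)(0.0000)(-0.7071) = 0.00000,
so c = arccos(0.00000) = 1.57080 rad.
Distance = R·c = 16790 × 1.5708 ≈ 26374 km.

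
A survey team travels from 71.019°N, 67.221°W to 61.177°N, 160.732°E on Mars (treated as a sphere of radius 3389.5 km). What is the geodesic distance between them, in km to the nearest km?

2583 km

In radians: φ₁ = 1.2395, φ₂ = 1.0677, Δλ = -132.047° = -2.3047 rad.
Haversine: a = sin²(Δφ/2) + cos φ₁ cos φ₂ sin²(Δλ/2) = 0.0074 + (0.3253)(0.4821)(0.8349) = 0.13827.
Central angle c = 2·arcsin(√a) = 0.76200 rad.
Distance = R·c = 3389.5 × 0.7620 ≈ 2583 km.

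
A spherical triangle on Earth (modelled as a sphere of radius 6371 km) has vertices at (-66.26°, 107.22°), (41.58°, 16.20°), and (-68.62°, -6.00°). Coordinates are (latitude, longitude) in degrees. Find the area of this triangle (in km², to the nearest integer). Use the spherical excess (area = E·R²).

Side lengths (central angles): a = 1.9450, b = 0.6526, c = 2.2305 rad; semiperimeter s = 2.4140.
By l'Huilier's theorem, tan(E/4) = √[tan(s/2) tan((s−a)/2) tan((s−b)/2) tan((s−c)/2)], giving spherical excess E = 1.0343 rad.
Area = E·R² = 1.0343 × (6371)² ≈ 41981744 km².

41981744 km²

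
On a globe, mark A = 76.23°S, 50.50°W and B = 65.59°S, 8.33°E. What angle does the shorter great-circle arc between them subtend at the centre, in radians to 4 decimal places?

0.3615 rad

Let φ₁ = -1.3305 rad, φ₂ = -1.1448 rad, and Δλ = 1.0268 rad.
Haversine: a = sin²(Δφ/2) + cos φ₁ cos φ₂ sin²(Δλ/2) = 0.0086 + (0.2380)(0.4133)(0.2412) = 0.03232.
Central angle c = 2·arcsin(√a) = 0.36154 rad.
So the angular separation is 0.3615 rad.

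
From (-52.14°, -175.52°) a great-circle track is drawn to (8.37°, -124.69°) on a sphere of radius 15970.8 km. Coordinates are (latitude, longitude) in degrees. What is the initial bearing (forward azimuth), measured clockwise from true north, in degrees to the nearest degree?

53°

With φ₁ = -0.9100, φ₂ = 0.1461, Δλ = 0.8872 rad, the forward-azimuth formula gives
θ = atan2( sin Δλ cos φ₂ , cos φ₁ sin φ₂ − sin φ₁ cos φ₂ cos Δλ ) = atan2(0.7670, 0.5827) = 52.78°.
So the initial bearing is 53°.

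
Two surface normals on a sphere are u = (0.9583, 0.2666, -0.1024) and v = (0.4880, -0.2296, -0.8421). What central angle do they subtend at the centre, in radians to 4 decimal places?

u·v = 0.4927; |u| = 1.0000, |v| = 1.0000.
cos θ = (u·v)/(|u||v|) = 0.4927, so θ = 1.0556 rad.

1.0556 rad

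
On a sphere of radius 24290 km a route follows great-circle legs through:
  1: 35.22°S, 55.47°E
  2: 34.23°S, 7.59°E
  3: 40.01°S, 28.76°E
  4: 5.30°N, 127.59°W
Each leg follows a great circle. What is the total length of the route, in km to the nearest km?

Leg 1→2: central angle 0.6802 rad, distance 16523.1 km.
Leg 2→3: central angle 0.3105 rad, distance 7542.2 km.
Leg 3→4: central angle 2.4310 rad, distance 59049.6 km.
Total: 16523.1 + 7542.2 + 59049.6 ≈ 83115 km.

83115 km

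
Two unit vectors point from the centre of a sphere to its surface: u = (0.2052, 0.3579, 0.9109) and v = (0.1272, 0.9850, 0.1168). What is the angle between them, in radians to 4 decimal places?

1.0644 rad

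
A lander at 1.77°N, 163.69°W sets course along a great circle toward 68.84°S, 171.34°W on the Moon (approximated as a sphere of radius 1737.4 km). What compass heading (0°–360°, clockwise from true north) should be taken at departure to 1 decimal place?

With φ₁ = 0.0309, φ₂ = -1.2015, Δλ = -0.1335 rad, the forward-azimuth formula gives
θ = atan2( sin Δλ cos φ₂ , cos φ₁ sin φ₂ − sin φ₁ cos φ₂ cos Δλ ) = atan2(-0.0481, -0.9432) = -177.08°.
Adding 360° brings this into [0°, 360°): 182.9°.

182.9°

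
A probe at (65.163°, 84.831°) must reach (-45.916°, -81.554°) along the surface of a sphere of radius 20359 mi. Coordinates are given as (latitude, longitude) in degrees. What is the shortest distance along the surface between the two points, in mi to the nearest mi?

56630 mi

With latitudes φ₁ = 65.163°, φ₂ = -45.916° and longitude difference Δλ = -166.385°:
cos c = sin φ₁ sin φ₂ + cos φ₁ cos φ₂ cos Δλ = (0.9075)(-0.7183) + (0.4200)(0.6957)(-0.9719) = -0.93589,
so c = arccos(-0.93589) = 2.78159 rad.
Distance = R·c = 20359 × 2.7816 ≈ 56630 mi.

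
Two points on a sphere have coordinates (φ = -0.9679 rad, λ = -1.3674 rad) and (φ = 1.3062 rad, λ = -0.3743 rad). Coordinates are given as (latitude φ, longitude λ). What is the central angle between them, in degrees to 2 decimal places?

135.57°

Let φ₁ = -0.9679 rad, φ₂ = 1.3062 rad, and Δλ = 0.9931 rad.
Haversine: a = sin²(Δφ/2) + cos φ₁ cos φ₂ sin²(Δλ/2) = 0.8234 + (0.5670)(0.2615)(0.2270) = 0.85703.
Central angle c = 2·arcsin(√a) = 2.36606 rad.
So the angular separation is 135.57°.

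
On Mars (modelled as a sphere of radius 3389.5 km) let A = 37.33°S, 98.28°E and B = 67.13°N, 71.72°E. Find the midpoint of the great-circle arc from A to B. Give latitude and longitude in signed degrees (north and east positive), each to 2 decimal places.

15.24°, 89.63°

The central angle between A and B is δ = 1.8570 rad.
With f = 0.5, the slerp weights are sin((1−f)δ)/sin δ = 0.8347 and sin(fδ)/sin δ = 0.8347.
Weighted sum of the unit vectors: (0.8347)·(-0.1145,0.7869,-0.6064) + (0.8347)·(0.1219,0.3690,0.9214) = (0.0062, 0.9648, 0.2629).
Converting back: φ = atan2(z, √(x²+y²)) = 15.24°, λ = atan2(y, x) = 89.63°.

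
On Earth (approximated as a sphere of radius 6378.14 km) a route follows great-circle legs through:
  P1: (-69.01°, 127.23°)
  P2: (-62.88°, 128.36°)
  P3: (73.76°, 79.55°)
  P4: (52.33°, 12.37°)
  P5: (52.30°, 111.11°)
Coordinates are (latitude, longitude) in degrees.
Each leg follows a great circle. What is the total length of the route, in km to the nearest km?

26285 km

Leg P1→P2: central angle 0.1073 rad, distance 684.3 km.
Leg P2→P3: central angle 2.4506 rad, distance 15630.0 km.
Leg P3→P4: central angle 0.5984 rad, distance 3816.6 km.
Leg P4→P5: central angle 0.9649 rad, distance 6154.2 km.
Total: 684.3 + 15630.0 + 3816.6 + 6154.2 ≈ 26285 km.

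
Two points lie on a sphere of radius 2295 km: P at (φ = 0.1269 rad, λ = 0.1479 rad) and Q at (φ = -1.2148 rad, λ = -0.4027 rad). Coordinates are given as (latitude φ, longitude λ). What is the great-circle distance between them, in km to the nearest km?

Let φ₁ = 0.1269 rad, φ₂ = -1.2148 rad, and Δλ = -0.5506 rad.
cos c = sin φ₁ sin φ₂ + cos φ₁ cos φ₂ cos Δλ = (0.1266)(-0.9373) + (0.9920)(0.3485)(0.8522) = 0.17600,
so c = arccos(0.17600) = 1.39387 rad.
Distance = R·c = 2295 × 1.3939 ≈ 3199 km.

3199 km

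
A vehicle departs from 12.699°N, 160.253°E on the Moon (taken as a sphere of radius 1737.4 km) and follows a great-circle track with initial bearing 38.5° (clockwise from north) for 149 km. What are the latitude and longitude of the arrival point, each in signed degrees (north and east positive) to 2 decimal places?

16.52°, 163.44°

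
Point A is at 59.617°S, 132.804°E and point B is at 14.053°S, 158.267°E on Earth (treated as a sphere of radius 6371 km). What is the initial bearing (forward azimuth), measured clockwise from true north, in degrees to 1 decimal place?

33.4°

Δλ = 25.463° = 0.4444 rad.
y = sin Δλ · cos φ₂ = (0.4299)(0.9701) = 0.4171
x = cos φ₁ sin φ₂ − sin φ₁ cos φ₂ cos Δλ = (0.5058)(-0.2428) − (-0.8627)(0.9701)(0.9029) = 0.6327
θ = atan2(y, x) = 33.39°, so the bearing is 33.4°.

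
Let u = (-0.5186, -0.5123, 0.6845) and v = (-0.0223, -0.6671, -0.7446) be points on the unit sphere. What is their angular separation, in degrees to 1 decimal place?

99.0°

u·v = -0.1564; |u| = 1.0000, |v| = 1.0000.
cos θ = (u·v)/(|u||v|) = -0.1564, so θ = 99.0°.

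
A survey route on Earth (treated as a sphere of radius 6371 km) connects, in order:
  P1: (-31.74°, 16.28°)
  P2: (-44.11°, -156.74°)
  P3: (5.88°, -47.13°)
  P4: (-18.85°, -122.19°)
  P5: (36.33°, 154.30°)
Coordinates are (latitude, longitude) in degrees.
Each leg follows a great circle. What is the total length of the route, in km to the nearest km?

42915 km

Leg P1→P2: central angle 1.8131 rad, distance 11551.2 km.
Leg P2→P3: central angle 1.8871 rad, distance 12022.4 km.
Leg P3→P4: central angle 1.3596 rad, distance 8662.2 km.
Leg P4→P5: central angle 1.6762 rad, distance 10679.2 km.
Total: 11551.2 + 12022.4 + 8662.2 + 10679.2 ≈ 42915 km.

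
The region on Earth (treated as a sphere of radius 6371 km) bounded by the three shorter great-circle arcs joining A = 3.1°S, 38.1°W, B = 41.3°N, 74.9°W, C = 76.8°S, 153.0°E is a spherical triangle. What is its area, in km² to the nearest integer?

51920993 km²

Side lengths (central angles): a = 2.4304, b = 1.7427, c = 0.9704 rad; semiperimeter s = 2.5718.
By l'Huilier's theorem, tan(E/4) = √[tan(s/2) tan((s−a)/2) tan((s−b)/2) tan((s−c)/2)], giving spherical excess E = 1.2792 rad.
Area = E·R² = 1.2792 × (6371)² ≈ 51920993 km².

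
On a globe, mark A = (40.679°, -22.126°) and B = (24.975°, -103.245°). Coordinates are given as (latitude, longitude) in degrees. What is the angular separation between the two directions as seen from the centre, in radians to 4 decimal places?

1.1795 rad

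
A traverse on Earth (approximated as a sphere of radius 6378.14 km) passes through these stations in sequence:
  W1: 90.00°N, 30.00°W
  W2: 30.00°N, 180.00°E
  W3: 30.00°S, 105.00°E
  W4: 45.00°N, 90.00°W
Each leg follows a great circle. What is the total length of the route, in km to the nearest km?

34968 km

Leg W1→W2: central angle 1.0472 rad, distance 6679.2 km.
Leg W2→W3: central angle 1.6267 rad, distance 10375.4 km.
Leg W3→W4: central angle 2.8086 rad, distance 17913.5 km.
Total: 6679.2 + 10375.4 + 17913.5 ≈ 34968 km.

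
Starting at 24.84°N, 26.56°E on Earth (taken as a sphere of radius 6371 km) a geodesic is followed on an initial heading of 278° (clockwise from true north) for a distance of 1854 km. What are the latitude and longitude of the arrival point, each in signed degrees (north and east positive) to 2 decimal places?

Angular distance δ = d/R = 1854/6371 = 0.29101 rad; initial bearing θ = 4.8520 rad.
sin φ₂ = sin φ₁ cos δ + cos φ₁ sin δ cos θ = (0.4201)(0.9580) + (0.9075)(0.2869)(0.1392) = 0.4387, so φ₂ = 26.02°.
Δλ = atan2(sin θ sin δ cos φ₁, cos δ − sin φ₁ sin φ₂) = atan2(-0.2578, 0.7737) = -18.431°.
λ₂ = 26.560° − 18.431° = 8.13°.

26.02°, 8.13°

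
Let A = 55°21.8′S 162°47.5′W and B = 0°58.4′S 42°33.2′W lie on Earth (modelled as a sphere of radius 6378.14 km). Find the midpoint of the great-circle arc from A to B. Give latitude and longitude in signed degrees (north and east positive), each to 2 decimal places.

The central angle between A and B is δ = 1.8465 rad.
With f = 0.5, the slerp weights are sin((1−f)δ)/sin δ = 0.8289 and sin(fδ)/sin δ = 0.8289.
Weighted sum of the unit vectors: (0.8289)·(-0.5429,-0.1682,-0.8228) + (0.8289)·(0.7365,-0.6762,-0.0170) = (0.1605, -0.6998, -0.6960).
Converting back: φ = atan2(z, √(x²+y²)) = -44.11°, λ = atan2(y, x) = -77.08°.

-44.11°, -77.08°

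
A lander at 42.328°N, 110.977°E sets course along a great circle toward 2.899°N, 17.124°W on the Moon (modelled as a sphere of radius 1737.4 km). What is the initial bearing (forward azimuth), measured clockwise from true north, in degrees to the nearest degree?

300°

With φ₁ = 0.7388, φ₂ = 0.0506, Δλ = -2.2358 rad, the forward-azimuth formula gives
θ = atan2( sin Δλ cos φ₂ , cos φ₁ sin φ₂ − sin φ₁ cos φ₂ cos Δλ ) = atan2(-0.7859, 0.4524) = -60.08°.
Adding 360° brings this into [0°, 360°): 300°.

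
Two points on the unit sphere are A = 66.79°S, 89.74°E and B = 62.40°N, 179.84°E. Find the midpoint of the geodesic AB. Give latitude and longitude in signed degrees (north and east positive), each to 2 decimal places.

The central angle between A and B is δ = 2.5232 rad.
With f = 0.5, the slerp weights are sin((1−f)δ)/sin δ = 1.6431 and sin(fδ)/sin δ = 1.6431.
Weighted sum of the unit vectors: (1.6431)·(0.0018,0.3941,-0.9191) + (1.6431)·(-0.4633,0.0013,0.8862) = (-0.7583, 0.6497, -0.0540).
Converting back: φ = atan2(z, √(x²+y²)) = -3.10°, λ = atan2(y, x) = 139.41°.

-3.10°, 139.41°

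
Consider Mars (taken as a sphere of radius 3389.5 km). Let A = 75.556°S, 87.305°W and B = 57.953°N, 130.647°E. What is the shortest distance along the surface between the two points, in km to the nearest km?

9329 km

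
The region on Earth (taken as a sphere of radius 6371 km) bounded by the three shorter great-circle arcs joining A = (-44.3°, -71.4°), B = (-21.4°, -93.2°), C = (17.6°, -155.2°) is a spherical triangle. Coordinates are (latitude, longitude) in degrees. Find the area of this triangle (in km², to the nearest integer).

8906947 km²

Side lengths (central angles): a = 1.2595, b = 1.7087, c = 0.5084 rad; semiperimeter s = 1.7383.
By l'Huilier's theorem, tan(E/4) = √[tan(s/2) tan((s−a)/2) tan((s−b)/2) tan((s−c)/2)], giving spherical excess E = 0.2194 rad.
Area = E·R² = 0.2194 × (6371)² ≈ 8906947 km².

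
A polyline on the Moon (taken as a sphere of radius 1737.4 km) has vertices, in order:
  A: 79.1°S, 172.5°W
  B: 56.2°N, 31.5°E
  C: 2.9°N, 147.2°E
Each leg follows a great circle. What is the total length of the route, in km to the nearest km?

Leg A→B: central angle 2.7192 rad, distance 4724.3 km.
Leg B→C: central angle 1.7710 rad, distance 3077.0 km.
Total: 4724.3 + 3077.0 ≈ 7801 km.

7801 km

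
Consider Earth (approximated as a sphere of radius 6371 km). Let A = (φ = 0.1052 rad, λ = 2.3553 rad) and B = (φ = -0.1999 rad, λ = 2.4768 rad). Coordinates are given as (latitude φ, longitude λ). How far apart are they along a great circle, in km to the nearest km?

With latitudes φ₁ = 6.028°, φ₂ = -11.453° and longitude difference Δλ = 6.961°:
Haversine: a = sin²(Δφ/2) + cos φ₁ cos φ₂ sin²(Δλ/2) = 0.0231 + (0.9945)(0.9801)(0.0037) = 0.02668.
Central angle c = 2·arcsin(√a) = 0.32818 rad.
Distance = R·c = 6371 × 0.3282 ≈ 2091 km.

2091 km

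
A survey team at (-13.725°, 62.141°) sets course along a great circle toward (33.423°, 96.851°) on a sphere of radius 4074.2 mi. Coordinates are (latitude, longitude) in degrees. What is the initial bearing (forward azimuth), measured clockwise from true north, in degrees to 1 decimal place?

Δλ = 34.710° = 0.6058 rad.
y = sin Δλ · cos φ₂ = (0.5694)(0.8346) = 0.4753
x = cos φ₁ sin φ₂ − sin φ₁ cos φ₂ cos Δλ = (0.9714)(0.5508) − (-0.2373)(0.8346)(0.8220) = 0.6979
θ = atan2(y, x) = 34.26°, so the bearing is 34.3°.

34.3°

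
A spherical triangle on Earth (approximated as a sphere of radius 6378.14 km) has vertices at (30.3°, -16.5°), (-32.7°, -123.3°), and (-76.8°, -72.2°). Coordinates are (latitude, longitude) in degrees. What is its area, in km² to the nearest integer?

57213028 km²

Side lengths (central angles): a = 0.8676, b = 1.9607, c = 2.0744 rad; semiperimeter s = 2.4514.
By l'Huilier's theorem, tan(E/4) = √[tan(s/2) tan((s−a)/2) tan((s−b)/2) tan((s−c)/2)], giving spherical excess E = 1.4064 rad.
Area = E·R² = 1.4064 × (6378.14)² ≈ 57213028 km².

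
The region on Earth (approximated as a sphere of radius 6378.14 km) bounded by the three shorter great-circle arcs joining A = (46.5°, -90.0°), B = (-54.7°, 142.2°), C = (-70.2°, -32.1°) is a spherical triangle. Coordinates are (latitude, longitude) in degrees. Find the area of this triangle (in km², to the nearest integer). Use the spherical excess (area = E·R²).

Side lengths (central angles): a = 0.9605, b = 2.1635, c = 2.5604 rad; semiperimeter s = 2.8422.
By l'Huilier's theorem, tan(E/4) = √[tan(s/2) tan((s−a)/2) tan((s−b)/2) tan((s−c)/2)], giving spherical excess E = 2.3744 rad.
Area = E·R² = 2.3744 × (6378.14)² ≈ 96590764 km².

96590764 km²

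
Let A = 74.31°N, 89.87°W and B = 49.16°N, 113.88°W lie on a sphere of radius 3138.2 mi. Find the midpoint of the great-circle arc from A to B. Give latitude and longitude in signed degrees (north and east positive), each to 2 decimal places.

Central angle δ = 0.4737 rad. Interpolating on the sphere with fraction f = 0.5:
P = [sin((1−f)δ)·A + sin(fδ)·B] / sin δ = 0.5144·A + 0.5144·B in Cartesian coordinates,
giving P = (-0.1359, -0.4467, 0.8843), i.e. latitude 62.17°, longitude -106.92°.

62.17°, -106.92°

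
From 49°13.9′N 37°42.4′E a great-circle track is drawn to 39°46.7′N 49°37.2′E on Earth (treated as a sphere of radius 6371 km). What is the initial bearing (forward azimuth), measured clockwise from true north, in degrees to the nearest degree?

With φ₁ = 0.8593, φ₂ = 0.6943, Δλ = 0.2079 rad, the forward-azimuth formula gives
θ = atan2( sin Δλ cos φ₂ , cos φ₁ sin φ₂ − sin φ₁ cos φ₂ cos Δλ ) = atan2(0.1586, -0.1517) = 133.72°.
So the initial bearing is 134°.

134°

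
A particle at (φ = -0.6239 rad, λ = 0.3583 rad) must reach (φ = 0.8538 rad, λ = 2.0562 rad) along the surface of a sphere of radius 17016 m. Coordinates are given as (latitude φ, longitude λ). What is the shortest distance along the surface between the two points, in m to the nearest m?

Let φ₁ = -0.6239 rad, φ₂ = 0.8538 rad, and Δλ = 1.6979 rad.
cos c = sin φ₁ sin φ₂ + cos φ₁ cos φ₂ cos Δλ = (-0.5842)(0.7538) + (0.8116)(0.6571)(-0.1268) = -0.50797,
so c = arccos(-0.50797) = 2.10362 rad.
Distance = R·c = 17016 × 2.1036 ≈ 35795 m.

35795 m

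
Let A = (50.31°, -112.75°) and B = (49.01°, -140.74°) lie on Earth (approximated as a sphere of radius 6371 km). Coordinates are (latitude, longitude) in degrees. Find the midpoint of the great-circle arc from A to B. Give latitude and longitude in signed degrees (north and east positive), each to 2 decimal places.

Central angle δ = 0.3152 rad. Interpolating on the sphere with fraction f = 0.5:
P = [sin((1−f)δ)·A + sin(fδ)·B] / sin δ = 0.5063·A + 0.5063·B in Cartesian coordinates,
giving P = (-0.3822, -0.5083, 0.7717), i.e. latitude 50.51°, longitude -126.94°.

50.51°, -126.94°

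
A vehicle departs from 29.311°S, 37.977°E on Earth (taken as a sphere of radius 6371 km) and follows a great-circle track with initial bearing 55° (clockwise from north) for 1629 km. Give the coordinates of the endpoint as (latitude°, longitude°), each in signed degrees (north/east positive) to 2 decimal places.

-20.31°, 50.74°

Angular distance δ = d/R = 1629/6371 = 0.25569 rad; initial bearing θ = 0.9599 rad.
sin φ₂ = sin φ₁ cos δ + cos φ₁ sin δ cos θ = (-0.4895)(0.9675) + (0.8720)(0.2529)(0.5736) = -0.3471, so φ₂ = -20.31°.
Δλ = atan2(sin θ sin δ cos φ₁, cos δ − sin φ₁ sin φ₂) = atan2(0.1807, 0.7975) = 12.763°.
λ₂ = 37.977° + 12.763° = 50.74°.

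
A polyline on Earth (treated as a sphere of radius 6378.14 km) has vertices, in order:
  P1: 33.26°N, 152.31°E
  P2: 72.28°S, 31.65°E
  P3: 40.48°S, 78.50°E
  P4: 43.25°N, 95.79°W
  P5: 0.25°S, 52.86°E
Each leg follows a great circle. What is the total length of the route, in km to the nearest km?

Leg P1→P2: central angle 2.2813 rad, distance 14550.3 km.
Leg P2→P3: central angle 0.6814 rad, distance 4345.8 km.
Leg P3→P4: central angle 3.0530 rad, distance 19472.8 km.
Leg P4→P5: central angle 2.2459 rad, distance 14325.0 km.
Total: 14550.3 + 4345.8 + 19472.8 + 14325.0 ≈ 52694 km.

52694 km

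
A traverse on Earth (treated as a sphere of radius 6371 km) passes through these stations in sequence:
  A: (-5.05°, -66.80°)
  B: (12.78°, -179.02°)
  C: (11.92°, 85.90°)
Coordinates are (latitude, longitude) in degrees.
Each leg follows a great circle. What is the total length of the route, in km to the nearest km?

22793 km

Leg A→B: central angle 1.9680 rad, distance 12538.1 km.
Leg B→C: central angle 1.6096 rad, distance 10254.8 km.
Total: 12538.1 + 10254.8 ≈ 22793 km.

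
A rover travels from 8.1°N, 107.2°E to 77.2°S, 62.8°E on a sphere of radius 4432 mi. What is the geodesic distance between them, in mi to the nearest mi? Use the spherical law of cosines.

With latitudes φ₁ = 8.100°, φ₂ = -77.200° and longitude difference Δλ = -44.400°:
cos c = sin φ₁ sin φ₂ + cos φ₁ cos φ₂ cos Δλ = (0.1409)(-0.9751) + (0.9900)(0.2215)(0.7145) = 0.01931,
so c = arccos(0.01931) = 1.55148 rad.
Distance = R·c = 4432 × 1.5515 ≈ 6876 mi.

6876 mi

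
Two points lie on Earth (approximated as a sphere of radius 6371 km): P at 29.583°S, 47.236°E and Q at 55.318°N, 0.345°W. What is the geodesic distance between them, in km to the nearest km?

10468 km

With latitudes φ₁ = -29.583°, φ₂ = 55.318° and longitude difference Δλ = -47.581°:
cos c = sin φ₁ sin φ₂ + cos φ₁ cos φ₂ cos Δλ = (-0.4937)(0.8223) + (0.8696)(0.5690)(0.6745) = -0.07217,
so c = arccos(-0.07217) = 1.64303 rad.
Distance = R·c = 6371 × 1.6430 ≈ 10468 km.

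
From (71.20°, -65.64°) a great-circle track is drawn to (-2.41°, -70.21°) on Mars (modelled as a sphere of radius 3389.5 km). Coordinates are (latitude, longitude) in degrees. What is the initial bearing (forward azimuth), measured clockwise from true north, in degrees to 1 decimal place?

With φ₁ = 1.2427, φ₂ = -0.0421, Δλ = -0.0798 rad, the forward-azimuth formula gives
θ = atan2( sin Δλ cos φ₂ , cos φ₁ sin φ₂ − sin φ₁ cos φ₂ cos Δλ ) = atan2(-0.0796, -0.9564) = -175.24°.
Adding 360° brings this into [0°, 360°): 184.8°.

184.8°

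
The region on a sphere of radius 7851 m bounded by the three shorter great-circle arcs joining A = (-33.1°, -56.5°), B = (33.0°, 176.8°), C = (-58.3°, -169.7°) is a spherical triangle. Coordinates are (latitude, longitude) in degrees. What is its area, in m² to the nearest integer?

Side lengths (central angles): a = 1.6057, b = 1.2753, c = 2.3707 rad; semiperimeter s = 2.6258.
By l'Huilier's theorem, tan(E/4) = √[tan(s/2) tan((s−a)/2) tan((s−b)/2) tan((s−c)/2)], giving spherical excess E = 1.7469 rad.
Area = E·R² = 1.7469 × (7851)² ≈ 107675946 m².

107675946 m²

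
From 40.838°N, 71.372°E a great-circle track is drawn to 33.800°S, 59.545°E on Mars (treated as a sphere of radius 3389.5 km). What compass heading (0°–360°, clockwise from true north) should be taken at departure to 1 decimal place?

Δλ = -11.827° = -0.2064 rad.
y = sin Δλ · cos φ₂ = (-0.2050)(0.8310) = -0.1703
x = cos φ₁ sin φ₂ − sin φ₁ cos φ₂ cos Δλ = (0.7566)(-0.5563) − (0.6539)(0.8310)(0.9788) = -0.9527
θ = atan2(y, x) = -169.86°; adding 360° gives 190.1°.

190.1°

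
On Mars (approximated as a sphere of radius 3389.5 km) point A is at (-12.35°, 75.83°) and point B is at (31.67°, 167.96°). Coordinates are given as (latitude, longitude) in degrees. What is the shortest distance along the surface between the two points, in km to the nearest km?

With latitudes φ₁ = -12.350°, φ₂ = 31.670° and longitude difference Δλ = 92.130°:
Haversine: a = sin²(Δφ/2) + cos φ₁ cos φ₂ sin²(Δλ/2) = 0.1405 + (0.9769)(0.8511)(0.5186) = 0.57160.
Central angle c = 2·arcsin(√a) = 1.71448 rad.
Distance = R·c = 3389.5 × 1.7145 ≈ 5811 km.

5811 km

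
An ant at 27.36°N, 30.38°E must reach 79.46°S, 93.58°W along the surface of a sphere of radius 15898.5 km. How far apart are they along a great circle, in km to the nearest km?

34091 km

With latitudes φ₁ = 27.360°, φ₂ = -79.460° and longitude difference Δλ = -123.960°:
Haversine: a = sin²(Δφ/2) + cos φ₁ cos φ₂ sin²(Δλ/2) = 0.6447 + (0.8881)(0.1829)(0.7793) = 0.77129.
Central angle c = 2·arcsin(√a) = 2.14430 rad.
Distance = R·c = 15898.5 × 2.1443 ≈ 34091 km.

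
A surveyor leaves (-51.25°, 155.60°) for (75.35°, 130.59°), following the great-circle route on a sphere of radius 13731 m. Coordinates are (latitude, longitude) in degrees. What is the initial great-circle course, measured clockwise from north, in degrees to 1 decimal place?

Δλ = -25.010° = -0.4365 rad.
y = sin Δλ · cos φ₂ = (-0.4228)(0.2529) = -0.1069
x = cos φ₁ sin φ₂ − sin φ₁ cos φ₂ cos Δλ = (0.6259)(0.9675) − (-0.7799)(0.2529)(0.9062) = 0.7843
θ = atan2(y, x) = -7.76°; adding 360° gives 352.2°.

352.2°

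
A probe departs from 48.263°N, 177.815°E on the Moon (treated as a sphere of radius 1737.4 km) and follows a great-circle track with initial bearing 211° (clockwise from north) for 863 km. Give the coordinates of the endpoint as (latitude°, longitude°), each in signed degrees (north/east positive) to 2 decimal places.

Angular distance δ = d/R = 863/1737.4 = 0.49672 rad; initial bearing θ = 3.6826 rad.
sin φ₂ = sin φ₁ cos δ + cos φ₁ sin δ cos θ = (0.7462)(0.8792) + (0.6657)(0.4765)(-0.8572) = 0.3841, so φ₂ = 22.59°.
Δλ = atan2(sin θ sin δ cos φ₁, cos δ − sin φ₁ sin φ₂) = atan2(-0.1634, 0.5925) = -15.416°.
λ₂ = 177.815° − 15.416° = 162.40°.

22.59°, 162.40°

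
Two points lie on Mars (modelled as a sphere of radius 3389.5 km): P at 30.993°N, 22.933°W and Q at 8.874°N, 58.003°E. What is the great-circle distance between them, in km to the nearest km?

4597 km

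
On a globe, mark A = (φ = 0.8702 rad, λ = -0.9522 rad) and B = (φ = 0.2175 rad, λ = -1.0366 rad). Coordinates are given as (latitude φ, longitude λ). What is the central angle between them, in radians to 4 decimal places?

0.6564 rad

With latitudes φ₁ = 49.859°, φ₂ = 12.462° and longitude difference Δλ = -4.836°:
Haversine: a = sin²(Δφ/2) + cos φ₁ cos φ₂ sin²(Δλ/2) = 0.1028 + (0.6447)(0.9764)(0.0018) = 0.10390.
Central angle c = 2·arcsin(√a) = 0.65638 rad.
So the angular separation is 0.6564 rad.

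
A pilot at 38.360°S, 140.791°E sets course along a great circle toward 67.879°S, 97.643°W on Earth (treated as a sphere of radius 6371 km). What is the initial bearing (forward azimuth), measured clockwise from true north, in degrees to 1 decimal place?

With φ₁ = -0.6695, φ₂ = -1.1847, Δλ = 2.1217 rad, the forward-azimuth formula gives
θ = atan2( sin Δλ cos φ₂ , cos φ₁ sin φ₂ − sin φ₁ cos φ₂ cos Δλ ) = atan2(0.3208, -0.8487) = 159.29°.
So the initial bearing is 159.3°.

159.3°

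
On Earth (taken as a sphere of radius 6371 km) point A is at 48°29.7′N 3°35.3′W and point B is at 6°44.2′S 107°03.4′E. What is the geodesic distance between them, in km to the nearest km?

In radians: φ₁ = 0.8464, φ₂ = -0.1176, Δλ = 110.645° = 1.9311 rad.
Haversine: a = sin²(Δφ/2) + cos φ₁ cos φ₂ sin²(Δλ/2) = 0.2149 + (0.6627)(0.9931)(0.6763) = 0.65994.
Central angle c = 2·arcsin(√a) = 1.89640 rad.
Distance = R·c = 6371 × 1.8964 ≈ 12082 km.

12082 km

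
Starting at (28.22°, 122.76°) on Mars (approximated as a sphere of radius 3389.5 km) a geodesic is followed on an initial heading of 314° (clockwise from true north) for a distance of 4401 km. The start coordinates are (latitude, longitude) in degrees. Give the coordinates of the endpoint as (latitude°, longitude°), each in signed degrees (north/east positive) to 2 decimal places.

45.79°, 26.23°

Angular distance δ = d/R = 4401/3389.5 = 1.29842 rad; initial bearing θ = 5.4803 rad.
sin φ₂ = sin φ₁ cos δ + cos φ₁ sin δ cos θ = (0.4729)(0.2690) + (0.8811)(0.9631)(0.6947) = 0.7167, so φ₂ = 45.79°.
Δλ = atan2(sin θ sin δ cos φ₁, cos δ − sin φ₁ sin φ₂) = atan2(-0.6105, -0.0699) = -96.531°.
λ₂ = 122.760° − 96.531° = 26.23°.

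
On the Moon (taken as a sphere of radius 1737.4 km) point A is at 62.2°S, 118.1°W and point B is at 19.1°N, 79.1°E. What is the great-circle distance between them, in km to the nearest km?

In radians: φ₁ = -1.0856, φ₂ = 0.3334, Δλ = -162.800° = -2.8414 rad.
Haversine: a = sin²(Δφ/2) + cos φ₁ cos φ₂ sin²(Δλ/2) = 0.4244 + (0.4664)(0.9449)(0.9776) = 0.85523.
Central angle c = 2·arcsin(√a) = 2.36094 rad.
Distance = R·c = 1737.4 × 2.3609 ≈ 4102 km.

4102 km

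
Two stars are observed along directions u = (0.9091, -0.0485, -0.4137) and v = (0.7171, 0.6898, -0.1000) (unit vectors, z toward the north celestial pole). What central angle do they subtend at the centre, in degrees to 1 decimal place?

u·v = 0.6598; |u| = 1.0000, |v| = 1.0000.
cos θ = (u·v)/(|u||v|) = 0.6598, so θ = 48.7°.

48.7°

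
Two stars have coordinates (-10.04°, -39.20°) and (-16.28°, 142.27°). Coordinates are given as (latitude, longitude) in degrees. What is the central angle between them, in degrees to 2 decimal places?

With latitudes φ₁ = -10.040°, φ₂ = -16.280° and longitude difference Δλ = -178.530°:
Haversine: a = sin²(Δφ/2) + cos φ₁ cos φ₂ sin²(Δλ/2) = 0.0030 + (0.9847)(0.9599)(0.9998) = 0.94801.
Central angle c = 2·arcsin(√a) = 2.68152 rad.
So the angular separation is 153.64°.

153.64°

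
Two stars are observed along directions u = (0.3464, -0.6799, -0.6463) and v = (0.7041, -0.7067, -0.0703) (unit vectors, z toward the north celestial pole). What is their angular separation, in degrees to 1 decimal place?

u·v = 0.7698; |u| = 1.0000, |v| = 1.0001.
cos θ = (u·v)/(|u||v|) = 0.7698, so θ = 39.7°.

39.7°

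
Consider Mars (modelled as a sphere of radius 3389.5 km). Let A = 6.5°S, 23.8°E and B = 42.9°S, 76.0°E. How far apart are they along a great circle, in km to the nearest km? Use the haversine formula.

In radians: φ₁ = -0.1134, φ₂ = -0.7487, Δλ = 52.200° = 0.9111 rad.
Haversine: a = sin²(Δφ/2) + cos φ₁ cos φ₂ sin²(Δλ/2) = 0.0976 + (0.9936)(0.7325)(0.1935) = 0.23842.
Central angle c = 2·arcsin(√a) = 1.02025 rad.
Distance = R·c = 3389.5 × 1.0202 ≈ 3458 km.

3458 km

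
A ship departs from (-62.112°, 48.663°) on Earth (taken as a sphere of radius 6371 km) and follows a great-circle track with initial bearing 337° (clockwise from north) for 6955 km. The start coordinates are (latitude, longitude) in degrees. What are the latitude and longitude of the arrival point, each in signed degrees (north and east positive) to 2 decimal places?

Angular distance δ = d/R = 6955/6371 = 1.09167 rad; initial bearing θ = 5.8818 rad.
sin φ₂ = sin φ₁ cos δ + cos φ₁ sin δ cos θ = (-0.8839)(0.4610) + (0.4677)(0.8874)(0.9205) = -0.0254, so φ₂ = -1.45°.
Δλ = atan2(sin θ sin δ cos φ₁, cos δ − sin φ₁ sin φ₂) = atan2(-0.1622, 0.4386) = -20.294°.
λ₂ = 48.663° − 20.294° = 28.37°.

-1.45°, 28.37°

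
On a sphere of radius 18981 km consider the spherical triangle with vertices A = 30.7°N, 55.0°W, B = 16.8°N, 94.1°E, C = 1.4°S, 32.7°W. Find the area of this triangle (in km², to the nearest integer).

472937231 km²

Side lengths (central angles): a = 2.1900, b = 0.6716, c = 2.1637 rad; semiperimeter s = 2.5126.
By l'Huilier's theorem, tan(E/4) = √[tan(s/2) tan((s−a)/2) tan((s−b)/2) tan((s−c)/2)], giving spherical excess E = 1.3127 rad.
Area = E·R² = 1.3127 × (18981)² ≈ 472937231 km².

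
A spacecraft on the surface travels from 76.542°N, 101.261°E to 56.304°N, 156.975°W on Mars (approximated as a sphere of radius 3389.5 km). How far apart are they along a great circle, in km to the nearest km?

2276 km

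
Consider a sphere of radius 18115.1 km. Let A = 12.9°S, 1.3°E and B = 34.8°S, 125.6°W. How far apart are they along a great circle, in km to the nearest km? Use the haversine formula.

34994 km

Let φ₁ = -0.2251 rad, φ₂ = -0.6074 rad, and Δλ = -2.2148 rad.
Haversine: a = sin²(Δφ/2) + cos φ₁ cos φ₂ sin²(Δλ/2) = 0.0361 + (0.9748)(0.8211)(0.8002) = 0.67659.
Central angle c = 2·arcsin(√a) = 1.93176 rad.
Distance = R·c = 18115.1 × 1.9318 ≈ 34994 km.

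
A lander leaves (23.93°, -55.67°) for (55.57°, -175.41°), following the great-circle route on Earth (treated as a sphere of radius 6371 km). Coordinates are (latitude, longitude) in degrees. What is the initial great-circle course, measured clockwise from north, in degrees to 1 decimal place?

With φ₁ = 0.4177, φ₂ = 0.9699, Δλ = -2.0899 rad, the forward-azimuth formula gives
θ = atan2( sin Δλ cos φ₂ , cos φ₁ sin φ₂ − sin φ₁ cos φ₂ cos Δλ ) = atan2(-0.4909, 0.8677) = -29.50°.
Adding 360° brings this into [0°, 360°): 330.5°.

330.5°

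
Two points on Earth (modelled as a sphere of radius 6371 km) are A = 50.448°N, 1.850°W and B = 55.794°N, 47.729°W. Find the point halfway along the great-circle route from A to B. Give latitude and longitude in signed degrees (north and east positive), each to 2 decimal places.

Central angle δ = 0.4802 rad. Interpolating on the sphere with fraction f = 0.5:
P = [sin((1−f)δ)·A + sin(fδ)·B] / sin δ = 0.5148·A + 0.5148·B in Cartesian coordinates,
giving P = (0.5223, -0.2247, 0.8226), i.e. latitude 55.35°, longitude -23.28°.

55.35°, -23.28°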